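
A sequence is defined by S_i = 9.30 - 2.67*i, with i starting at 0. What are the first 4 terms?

This is an arithmetic sequence.
i=0: S_0 = 9.3 + -2.67*0 = 9.3
i=1: S_1 = 9.3 + -2.67*1 = 6.63
i=2: S_2 = 9.3 + -2.67*2 = 3.96
i=3: S_3 = 9.3 + -2.67*3 = 1.29
The first 4 terms are: [9.3, 6.63, 3.96, 1.29]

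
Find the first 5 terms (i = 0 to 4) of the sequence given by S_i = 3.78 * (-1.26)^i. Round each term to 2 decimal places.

This is a geometric sequence.
i=0: S_0 = 3.78 * (-1.26)^0 = 3.78
i=1: S_1 = 3.78 * (-1.26)^1 ≈ -4.76
i=2: S_2 = 3.78 * (-1.26)^2 ≈ 6.0
i=3: S_3 = 3.78 * (-1.26)^3 ≈ -7.56
i=4: S_4 = 3.78 * (-1.26)^4 ≈ 9.53
The first 5 terms are: [3.78, -4.76, 6.0, -7.56, 9.53]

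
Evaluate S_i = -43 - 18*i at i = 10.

S_10 = -43 + -18*10 = -43 + -180 = -223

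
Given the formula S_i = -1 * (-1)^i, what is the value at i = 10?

S_10 = -1 * (-1)^10 = -1 * 1 = -1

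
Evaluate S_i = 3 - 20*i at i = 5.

S_5 = 3 + -20*5 = 3 + -100 = -97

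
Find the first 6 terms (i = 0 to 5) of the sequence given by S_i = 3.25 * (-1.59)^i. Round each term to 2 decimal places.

This is a geometric sequence.
i=0: S_0 = 3.25 * (-1.59)^0 = 3.25
i=1: S_1 = 3.25 * (-1.59)^1 ≈ -5.17
i=2: S_2 = 3.25 * (-1.59)^2 ≈ 8.22
i=3: S_3 = 3.25 * (-1.59)^3 ≈ -13.06
i=4: S_4 = 3.25 * (-1.59)^4 ≈ 20.77
i=5: S_5 = 3.25 * (-1.59)^5 ≈ -33.03
The first 6 terms are: [3.25, -5.17, 8.22, -13.06, 20.77, -33.03]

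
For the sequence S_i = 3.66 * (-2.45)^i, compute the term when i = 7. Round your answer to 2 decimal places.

S_7 = 3.66 * (-2.45)^7 ≈ 3.66 * -529.8618 ≈ -1939.29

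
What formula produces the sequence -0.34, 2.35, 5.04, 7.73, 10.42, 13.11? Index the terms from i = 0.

Check differences: 2.35 - -0.34 = 2.69
5.04 - 2.35 = 2.69
Common difference d = 2.69.
First term a = -0.34.
Formula: S_i = -0.34 + 2.69*i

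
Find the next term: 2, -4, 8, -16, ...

Ratios: -4 / 2 = -2.0
This is a geometric sequence with common ratio r = -2.
Next term = -16 * -2 = 32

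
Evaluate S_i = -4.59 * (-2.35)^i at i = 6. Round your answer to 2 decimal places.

S_6 = -4.59 * (-2.35)^6 ≈ -4.59 * 168.4252 ≈ -773.07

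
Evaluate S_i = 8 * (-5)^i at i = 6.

S_6 = 8 * (-5)^6 = 8 * 15625 = 125000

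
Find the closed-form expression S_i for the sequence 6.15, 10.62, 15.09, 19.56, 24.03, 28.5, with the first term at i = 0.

Check differences: 10.62 - 6.15 = 4.47
15.09 - 10.62 = 4.47
Common difference d = 4.47.
First term a = 6.15.
Formula: S_i = 6.15 + 4.47*i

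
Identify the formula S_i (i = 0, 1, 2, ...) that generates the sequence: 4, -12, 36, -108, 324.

Check ratios: -12 / 4 = -3.0
Common ratio r = -3.
First term a = 4.
Formula: S_i = 4 * (-3)^i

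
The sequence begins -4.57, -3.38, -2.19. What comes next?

Differences: -3.38 - -4.57 = 1.19
This is an arithmetic sequence with common difference d = 1.19.
Next term = -2.19 + 1.19 = -1.0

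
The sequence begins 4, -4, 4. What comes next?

Ratios: -4 / 4 = -1.0
This is a geometric sequence with common ratio r = -1.
Next term = 4 * -1 = -4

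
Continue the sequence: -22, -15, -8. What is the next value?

Differences: -15 - -22 = 7
This is an arithmetic sequence with common difference d = 7.
Next term = -8 + 7 = -1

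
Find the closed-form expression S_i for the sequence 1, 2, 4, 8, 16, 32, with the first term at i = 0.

Check ratios: 2 / 1 = 2.0
Common ratio r = 2.
First term a = 1.
Formula: S_i = 1 * 2^i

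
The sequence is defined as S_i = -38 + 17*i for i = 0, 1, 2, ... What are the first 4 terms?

This is an arithmetic sequence.
i=0: S_0 = -38 + 17*0 = -38
i=1: S_1 = -38 + 17*1 = -21
i=2: S_2 = -38 + 17*2 = -4
i=3: S_3 = -38 + 17*3 = 13
The first 4 terms are: [-38, -21, -4, 13]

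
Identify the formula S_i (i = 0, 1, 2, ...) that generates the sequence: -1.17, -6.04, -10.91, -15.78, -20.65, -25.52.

Check differences: -6.04 - -1.17 = -4.87
-10.91 - -6.04 = -4.87
Common difference d = -4.87.
First term a = -1.17.
Formula: S_i = -1.17 - 4.87*i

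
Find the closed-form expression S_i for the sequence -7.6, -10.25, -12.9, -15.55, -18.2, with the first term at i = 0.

Check differences: -10.25 - -7.6 = -2.65
-12.9 - -10.25 = -2.65
Common difference d = -2.65.
First term a = -7.6.
Formula: S_i = -7.60 - 2.65*i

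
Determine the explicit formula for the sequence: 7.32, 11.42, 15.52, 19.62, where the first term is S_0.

Check differences: 11.42 - 7.32 = 4.1
15.52 - 11.42 = 4.1
Common difference d = 4.1.
First term a = 7.32.
Formula: S_i = 7.32 + 4.10*i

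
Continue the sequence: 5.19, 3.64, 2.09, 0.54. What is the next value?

Differences: 3.64 - 5.19 = -1.55
This is an arithmetic sequence with common difference d = -1.55.
Next term = 0.54 + -1.55 = -1.01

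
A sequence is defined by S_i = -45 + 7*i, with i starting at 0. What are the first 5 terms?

This is an arithmetic sequence.
i=0: S_0 = -45 + 7*0 = -45
i=1: S_1 = -45 + 7*1 = -38
i=2: S_2 = -45 + 7*2 = -31
i=3: S_3 = -45 + 7*3 = -24
i=4: S_4 = -45 + 7*4 = -17
The first 5 terms are: [-45, -38, -31, -24, -17]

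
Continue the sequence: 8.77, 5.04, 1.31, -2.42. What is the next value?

Differences: 5.04 - 8.77 = -3.73
This is an arithmetic sequence with common difference d = -3.73.
Next term = -2.42 + -3.73 = -6.15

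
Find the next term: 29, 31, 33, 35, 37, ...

Differences: 31 - 29 = 2
This is an arithmetic sequence with common difference d = 2.
Next term = 37 + 2 = 39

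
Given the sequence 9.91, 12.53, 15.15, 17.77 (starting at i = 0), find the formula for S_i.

Check differences: 12.53 - 9.91 = 2.62
15.15 - 12.53 = 2.62
Common difference d = 2.62.
First term a = 9.91.
Formula: S_i = 9.91 + 2.62*i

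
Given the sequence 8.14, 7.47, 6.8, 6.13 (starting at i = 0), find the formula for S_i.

Check differences: 7.47 - 8.14 = -0.67
6.8 - 7.47 = -0.67
Common difference d = -0.67.
First term a = 8.14.
Formula: S_i = 8.14 - 0.67*i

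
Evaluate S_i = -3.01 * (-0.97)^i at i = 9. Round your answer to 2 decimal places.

S_9 = -3.01 * (-0.97)^9 ≈ -3.01 * -0.7602 ≈ 2.29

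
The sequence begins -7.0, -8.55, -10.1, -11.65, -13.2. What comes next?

Differences: -8.55 - -7.0 = -1.55
This is an arithmetic sequence with common difference d = -1.55.
Next term = -13.2 + -1.55 = -14.75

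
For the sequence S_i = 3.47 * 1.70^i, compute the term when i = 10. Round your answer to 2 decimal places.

S_10 = 3.47 * 1.7^10 ≈ 3.47 * 201.5994 ≈ 699.55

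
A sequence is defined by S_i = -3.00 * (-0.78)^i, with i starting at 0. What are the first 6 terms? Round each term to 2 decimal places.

This is a geometric sequence.
i=0: S_0 = -3.0 * (-0.78)^0 = -3.0
i=1: S_1 = -3.0 * (-0.78)^1 = 2.34
i=2: S_2 = -3.0 * (-0.78)^2 ≈ -1.83
i=3: S_3 = -3.0 * (-0.78)^3 ≈ 1.42
i=4: S_4 = -3.0 * (-0.78)^4 ≈ -1.11
i=5: S_5 = -3.0 * (-0.78)^5 ≈ 0.87
The first 6 terms are: [-3.0, 2.34, -1.83, 1.42, -1.11, 0.87]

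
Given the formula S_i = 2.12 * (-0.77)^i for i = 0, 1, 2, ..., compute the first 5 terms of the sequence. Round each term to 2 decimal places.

This is a geometric sequence.
i=0: S_0 = 2.12 * (-0.77)^0 = 2.12
i=1: S_1 = 2.12 * (-0.77)^1 ≈ -1.63
i=2: S_2 = 2.12 * (-0.77)^2 ≈ 1.26
i=3: S_3 = 2.12 * (-0.77)^3 ≈ -0.97
i=4: S_4 = 2.12 * (-0.77)^4 ≈ 0.75
The first 5 terms are: [2.12, -1.63, 1.26, -0.97, 0.75]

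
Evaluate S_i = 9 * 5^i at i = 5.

S_5 = 9 * 5^5 = 9 * 3125 = 28125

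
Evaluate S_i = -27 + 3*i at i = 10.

S_10 = -27 + 3*10 = -27 + 30 = 3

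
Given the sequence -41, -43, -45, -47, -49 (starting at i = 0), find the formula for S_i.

Check differences: -43 - -41 = -2
-45 - -43 = -2
Common difference d = -2.
First term a = -41.
Formula: S_i = -41 - 2*i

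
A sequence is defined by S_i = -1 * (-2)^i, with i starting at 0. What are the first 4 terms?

This is a geometric sequence.
i=0: S_0 = -1 * (-2)^0 = -1
i=1: S_1 = -1 * (-2)^1 = 2
i=2: S_2 = -1 * (-2)^2 = -4
i=3: S_3 = -1 * (-2)^3 = 8
The first 4 terms are: [-1, 2, -4, 8]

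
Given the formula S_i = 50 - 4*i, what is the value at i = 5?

S_5 = 50 + -4*5 = 50 + -20 = 30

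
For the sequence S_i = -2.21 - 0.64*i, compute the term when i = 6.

S_6 = -2.21 + -0.64*6 = -2.21 + -3.84 = -6.05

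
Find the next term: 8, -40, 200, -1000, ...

Ratios: -40 / 8 = -5.0
This is a geometric sequence with common ratio r = -5.
Next term = -1000 * -5 = 5000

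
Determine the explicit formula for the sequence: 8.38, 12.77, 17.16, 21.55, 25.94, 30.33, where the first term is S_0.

Check differences: 12.77 - 8.38 = 4.39
17.16 - 12.77 = 4.39
Common difference d = 4.39.
First term a = 8.38.
Formula: S_i = 8.38 + 4.39*i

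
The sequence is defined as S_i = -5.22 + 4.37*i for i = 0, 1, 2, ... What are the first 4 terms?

This is an arithmetic sequence.
i=0: S_0 = -5.22 + 4.37*0 = -5.22
i=1: S_1 = -5.22 + 4.37*1 = -0.85
i=2: S_2 = -5.22 + 4.37*2 = 3.52
i=3: S_3 = -5.22 + 4.37*3 = 7.89
The first 4 terms are: [-5.22, -0.85, 3.52, 7.89]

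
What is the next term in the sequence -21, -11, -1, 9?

Differences: -11 - -21 = 10
This is an arithmetic sequence with common difference d = 10.
Next term = 9 + 10 = 19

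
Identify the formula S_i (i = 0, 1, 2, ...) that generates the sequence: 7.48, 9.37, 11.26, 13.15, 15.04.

Check differences: 9.37 - 7.48 = 1.89
11.26 - 9.37 = 1.89
Common difference d = 1.89.
First term a = 7.48.
Formula: S_i = 7.48 + 1.89*i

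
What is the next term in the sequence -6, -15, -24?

Differences: -15 - -6 = -9
This is an arithmetic sequence with common difference d = -9.
Next term = -24 + -9 = -33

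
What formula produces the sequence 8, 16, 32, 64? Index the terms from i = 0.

Check ratios: 16 / 8 = 2.0
Common ratio r = 2.
First term a = 8.
Formula: S_i = 8 * 2^i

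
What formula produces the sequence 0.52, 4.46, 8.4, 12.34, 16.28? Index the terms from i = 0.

Check differences: 4.46 - 0.52 = 3.94
8.4 - 4.46 = 3.94
Common difference d = 3.94.
First term a = 0.52.
Formula: S_i = 0.52 + 3.94*i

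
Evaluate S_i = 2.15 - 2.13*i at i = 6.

S_6 = 2.15 + -2.13*6 = 2.15 + -12.78 = -10.63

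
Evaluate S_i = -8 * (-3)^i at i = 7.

S_7 = -8 * (-3)^7 = -8 * -2187 = 17496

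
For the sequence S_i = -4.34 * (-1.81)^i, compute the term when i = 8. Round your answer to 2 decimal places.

S_8 = -4.34 * (-1.81)^8 ≈ -4.34 * 115.1937 ≈ -499.94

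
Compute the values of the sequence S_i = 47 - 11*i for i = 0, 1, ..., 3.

This is an arithmetic sequence.
i=0: S_0 = 47 + -11*0 = 47
i=1: S_1 = 47 + -11*1 = 36
i=2: S_2 = 47 + -11*2 = 25
i=3: S_3 = 47 + -11*3 = 14
The first 4 terms are: [47, 36, 25, 14]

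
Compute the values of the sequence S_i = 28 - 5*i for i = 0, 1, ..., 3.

This is an arithmetic sequence.
i=0: S_0 = 28 + -5*0 = 28
i=1: S_1 = 28 + -5*1 = 23
i=2: S_2 = 28 + -5*2 = 18
i=3: S_3 = 28 + -5*3 = 13
The first 4 terms are: [28, 23, 18, 13]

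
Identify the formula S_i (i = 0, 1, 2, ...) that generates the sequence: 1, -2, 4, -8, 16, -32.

Check ratios: -2 / 1 = -2.0
Common ratio r = -2.
First term a = 1.
Formula: S_i = 1 * (-2)^i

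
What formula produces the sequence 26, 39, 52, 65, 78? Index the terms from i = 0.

Check differences: 39 - 26 = 13
52 - 39 = 13
Common difference d = 13.
First term a = 26.
Formula: S_i = 26 + 13*i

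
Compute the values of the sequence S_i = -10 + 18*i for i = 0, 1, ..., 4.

This is an arithmetic sequence.
i=0: S_0 = -10 + 18*0 = -10
i=1: S_1 = -10 + 18*1 = 8
i=2: S_2 = -10 + 18*2 = 26
i=3: S_3 = -10 + 18*3 = 44
i=4: S_4 = -10 + 18*4 = 62
The first 5 terms are: [-10, 8, 26, 44, 62]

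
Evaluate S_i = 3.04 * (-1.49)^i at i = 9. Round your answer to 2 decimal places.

S_9 = 3.04 * (-1.49)^9 ≈ 3.04 * -36.1973 ≈ -110.04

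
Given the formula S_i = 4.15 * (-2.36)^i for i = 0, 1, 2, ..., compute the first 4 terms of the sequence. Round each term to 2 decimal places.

This is a geometric sequence.
i=0: S_0 = 4.15 * (-2.36)^0 = 4.15
i=1: S_1 = 4.15 * (-2.36)^1 ≈ -9.79
i=2: S_2 = 4.15 * (-2.36)^2 ≈ 23.11
i=3: S_3 = 4.15 * (-2.36)^3 ≈ -54.55
The first 4 terms are: [4.15, -9.79, 23.11, -54.55]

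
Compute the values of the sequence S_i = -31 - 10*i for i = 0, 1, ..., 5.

This is an arithmetic sequence.
i=0: S_0 = -31 + -10*0 = -31
i=1: S_1 = -31 + -10*1 = -41
i=2: S_2 = -31 + -10*2 = -51
i=3: S_3 = -31 + -10*3 = -61
i=4: S_4 = -31 + -10*4 = -71
i=5: S_5 = -31 + -10*5 = -81
The first 6 terms are: [-31, -41, -51, -61, -71, -81]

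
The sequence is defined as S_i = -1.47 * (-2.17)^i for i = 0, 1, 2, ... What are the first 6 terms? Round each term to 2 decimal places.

This is a geometric sequence.
i=0: S_0 = -1.47 * (-2.17)^0 = -1.47
i=1: S_1 = -1.47 * (-2.17)^1 ≈ 3.19
i=2: S_2 = -1.47 * (-2.17)^2 ≈ -6.92
i=3: S_3 = -1.47 * (-2.17)^3 ≈ 15.02
i=4: S_4 = -1.47 * (-2.17)^4 ≈ -32.6
i=5: S_5 = -1.47 * (-2.17)^5 ≈ 70.73
The first 6 terms are: [-1.47, 3.19, -6.92, 15.02, -32.6, 70.73]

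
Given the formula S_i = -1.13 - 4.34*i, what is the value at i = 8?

S_8 = -1.13 + -4.34*8 = -1.13 + -34.72 = -35.85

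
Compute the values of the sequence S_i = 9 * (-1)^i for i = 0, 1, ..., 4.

This is a geometric sequence.
i=0: S_0 = 9 * (-1)^0 = 9
i=1: S_1 = 9 * (-1)^1 = -9
i=2: S_2 = 9 * (-1)^2 = 9
i=3: S_3 = 9 * (-1)^3 = -9
i=4: S_4 = 9 * (-1)^4 = 9
The first 5 terms are: [9, -9, 9, -9, 9]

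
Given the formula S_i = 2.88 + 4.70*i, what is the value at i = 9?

S_9 = 2.88 + 4.7*9 = 2.88 + 42.3 = 45.18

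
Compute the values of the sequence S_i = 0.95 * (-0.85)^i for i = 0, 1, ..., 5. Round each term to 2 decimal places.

This is a geometric sequence.
i=0: S_0 = 0.95 * (-0.85)^0 = 0.95
i=1: S_1 = 0.95 * (-0.85)^1 ≈ -0.81
i=2: S_2 = 0.95 * (-0.85)^2 ≈ 0.69
i=3: S_3 = 0.95 * (-0.85)^3 ≈ -0.58
i=4: S_4 = 0.95 * (-0.85)^4 ≈ 0.5
i=5: S_5 = 0.95 * (-0.85)^5 ≈ -0.42
The first 6 terms are: [0.95, -0.81, 0.69, -0.58, 0.5, -0.42]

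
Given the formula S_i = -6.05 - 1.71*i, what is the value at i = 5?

S_5 = -6.05 + -1.71*5 = -6.05 + -8.55 = -14.6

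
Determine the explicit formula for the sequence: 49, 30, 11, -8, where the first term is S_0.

Check differences: 30 - 49 = -19
11 - 30 = -19
Common difference d = -19.
First term a = 49.
Formula: S_i = 49 - 19*i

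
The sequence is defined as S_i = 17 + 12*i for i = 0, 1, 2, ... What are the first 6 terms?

This is an arithmetic sequence.
i=0: S_0 = 17 + 12*0 = 17
i=1: S_1 = 17 + 12*1 = 29
i=2: S_2 = 17 + 12*2 = 41
i=3: S_3 = 17 + 12*3 = 53
i=4: S_4 = 17 + 12*4 = 65
i=5: S_5 = 17 + 12*5 = 77
The first 6 terms are: [17, 29, 41, 53, 65, 77]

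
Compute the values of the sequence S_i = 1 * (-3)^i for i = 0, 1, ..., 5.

This is a geometric sequence.
i=0: S_0 = 1 * (-3)^0 = 1
i=1: S_1 = 1 * (-3)^1 = -3
i=2: S_2 = 1 * (-3)^2 = 9
i=3: S_3 = 1 * (-3)^3 = -27
i=4: S_4 = 1 * (-3)^4 = 81
i=5: S_5 = 1 * (-3)^5 = -243
The first 6 terms are: [1, -3, 9, -27, 81, -243]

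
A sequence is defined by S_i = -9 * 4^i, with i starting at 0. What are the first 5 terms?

This is a geometric sequence.
i=0: S_0 = -9 * 4^0 = -9
i=1: S_1 = -9 * 4^1 = -36
i=2: S_2 = -9 * 4^2 = -144
i=3: S_3 = -9 * 4^3 = -576
i=4: S_4 = -9 * 4^4 = -2304
The first 5 terms are: [-9, -36, -144, -576, -2304]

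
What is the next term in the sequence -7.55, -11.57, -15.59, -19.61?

Differences: -11.57 - -7.55 = -4.02
This is an arithmetic sequence with common difference d = -4.02.
Next term = -19.61 + -4.02 = -23.63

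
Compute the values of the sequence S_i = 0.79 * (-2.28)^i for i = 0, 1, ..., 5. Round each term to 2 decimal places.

This is a geometric sequence.
i=0: S_0 = 0.79 * (-2.28)^0 = 0.79
i=1: S_1 = 0.79 * (-2.28)^1 ≈ -1.8
i=2: S_2 = 0.79 * (-2.28)^2 ≈ 4.11
i=3: S_3 = 0.79 * (-2.28)^3 ≈ -9.36
i=4: S_4 = 0.79 * (-2.28)^4 ≈ 21.35
i=5: S_5 = 0.79 * (-2.28)^5 ≈ -48.67
The first 6 terms are: [0.79, -1.8, 4.11, -9.36, 21.35, -48.67]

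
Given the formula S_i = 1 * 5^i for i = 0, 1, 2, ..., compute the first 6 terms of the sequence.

This is a geometric sequence.
i=0: S_0 = 1 * 5^0 = 1
i=1: S_1 = 1 * 5^1 = 5
i=2: S_2 = 1 * 5^2 = 25
i=3: S_3 = 1 * 5^3 = 125
i=4: S_4 = 1 * 5^4 = 625
i=5: S_5 = 1 * 5^5 = 3125
The first 6 terms are: [1, 5, 25, 125, 625, 3125]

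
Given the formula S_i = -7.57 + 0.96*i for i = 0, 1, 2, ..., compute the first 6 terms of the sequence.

This is an arithmetic sequence.
i=0: S_0 = -7.57 + 0.96*0 = -7.57
i=1: S_1 = -7.57 + 0.96*1 = -6.61
i=2: S_2 = -7.57 + 0.96*2 = -5.65
i=3: S_3 = -7.57 + 0.96*3 = -4.69
i=4: S_4 = -7.57 + 0.96*4 = -3.73
i=5: S_5 = -7.57 + 0.96*5 = -2.77
The first 6 terms are: [-7.57, -6.61, -5.65, -4.69, -3.73, -2.77]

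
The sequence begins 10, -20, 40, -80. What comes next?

Ratios: -20 / 10 = -2.0
This is a geometric sequence with common ratio r = -2.
Next term = -80 * -2 = 160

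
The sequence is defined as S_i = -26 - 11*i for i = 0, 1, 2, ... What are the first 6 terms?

This is an arithmetic sequence.
i=0: S_0 = -26 + -11*0 = -26
i=1: S_1 = -26 + -11*1 = -37
i=2: S_2 = -26 + -11*2 = -48
i=3: S_3 = -26 + -11*3 = -59
i=4: S_4 = -26 + -11*4 = -70
i=5: S_5 = -26 + -11*5 = -81
The first 6 terms are: [-26, -37, -48, -59, -70, -81]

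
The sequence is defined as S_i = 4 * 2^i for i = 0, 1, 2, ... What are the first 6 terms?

This is a geometric sequence.
i=0: S_0 = 4 * 2^0 = 4
i=1: S_1 = 4 * 2^1 = 8
i=2: S_2 = 4 * 2^2 = 16
i=3: S_3 = 4 * 2^3 = 32
i=4: S_4 = 4 * 2^4 = 64
i=5: S_5 = 4 * 2^5 = 128
The first 6 terms are: [4, 8, 16, 32, 64, 128]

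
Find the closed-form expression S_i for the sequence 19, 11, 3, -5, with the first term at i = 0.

Check differences: 11 - 19 = -8
3 - 11 = -8
Common difference d = -8.
First term a = 19.
Formula: S_i = 19 - 8*i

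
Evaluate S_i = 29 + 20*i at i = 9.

S_9 = 29 + 20*9 = 29 + 180 = 209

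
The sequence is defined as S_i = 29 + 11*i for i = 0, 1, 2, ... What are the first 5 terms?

This is an arithmetic sequence.
i=0: S_0 = 29 + 11*0 = 29
i=1: S_1 = 29 + 11*1 = 40
i=2: S_2 = 29 + 11*2 = 51
i=3: S_3 = 29 + 11*3 = 62
i=4: S_4 = 29 + 11*4 = 73
The first 5 terms are: [29, 40, 51, 62, 73]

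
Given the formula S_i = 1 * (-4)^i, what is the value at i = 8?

S_8 = 1 * (-4)^8 = 1 * 65536 = 65536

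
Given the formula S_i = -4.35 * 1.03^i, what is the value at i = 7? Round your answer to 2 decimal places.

S_7 = -4.35 * 1.03^7 ≈ -4.35 * 1.2299 ≈ -5.35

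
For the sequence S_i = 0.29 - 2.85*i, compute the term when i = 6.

S_6 = 0.29 + -2.85*6 = 0.29 + -17.1 = -16.81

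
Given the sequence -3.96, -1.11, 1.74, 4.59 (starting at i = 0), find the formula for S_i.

Check differences: -1.11 - -3.96 = 2.85
1.74 - -1.11 = 2.85
Common difference d = 2.85.
First term a = -3.96.
Formula: S_i = -3.96 + 2.85*i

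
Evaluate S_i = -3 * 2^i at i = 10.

S_10 = -3 * 2^10 = -3 * 1024 = -3072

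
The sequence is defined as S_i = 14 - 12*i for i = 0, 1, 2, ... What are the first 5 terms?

This is an arithmetic sequence.
i=0: S_0 = 14 + -12*0 = 14
i=1: S_1 = 14 + -12*1 = 2
i=2: S_2 = 14 + -12*2 = -10
i=3: S_3 = 14 + -12*3 = -22
i=4: S_4 = 14 + -12*4 = -34
The first 5 terms are: [14, 2, -10, -22, -34]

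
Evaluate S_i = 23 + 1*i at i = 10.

S_10 = 23 + 1*10 = 23 + 10 = 33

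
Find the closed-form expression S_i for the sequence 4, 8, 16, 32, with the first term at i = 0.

Check ratios: 8 / 4 = 2.0
Common ratio r = 2.
First term a = 4.
Formula: S_i = 4 * 2^i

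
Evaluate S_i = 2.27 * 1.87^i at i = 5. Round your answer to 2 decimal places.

S_5 = 2.27 * 1.87^5 ≈ 2.27 * 22.8669 ≈ 51.91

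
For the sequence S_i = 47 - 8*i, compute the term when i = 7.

S_7 = 47 + -8*7 = 47 + -56 = -9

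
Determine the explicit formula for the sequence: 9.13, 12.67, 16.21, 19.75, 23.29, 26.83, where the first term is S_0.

Check differences: 12.67 - 9.13 = 3.54
16.21 - 12.67 = 3.54
Common difference d = 3.54.
First term a = 9.13.
Formula: S_i = 9.13 + 3.54*i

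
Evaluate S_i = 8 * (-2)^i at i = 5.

S_5 = 8 * (-2)^5 = 8 * -32 = -256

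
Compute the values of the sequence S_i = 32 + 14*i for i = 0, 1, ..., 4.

This is an arithmetic sequence.
i=0: S_0 = 32 + 14*0 = 32
i=1: S_1 = 32 + 14*1 = 46
i=2: S_2 = 32 + 14*2 = 60
i=3: S_3 = 32 + 14*3 = 74
i=4: S_4 = 32 + 14*4 = 88
The first 5 terms are: [32, 46, 60, 74, 88]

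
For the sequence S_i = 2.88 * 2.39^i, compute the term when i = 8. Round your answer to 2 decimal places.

S_8 = 2.88 * 2.39^8 ≈ 2.88 * 1064.59202 ≈ 3066.03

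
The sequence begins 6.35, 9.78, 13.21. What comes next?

Differences: 9.78 - 6.35 = 3.43
This is an arithmetic sequence with common difference d = 3.43.
Next term = 13.21 + 3.43 = 16.64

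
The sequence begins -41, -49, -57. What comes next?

Differences: -49 - -41 = -8
This is an arithmetic sequence with common difference d = -8.
Next term = -57 + -8 = -65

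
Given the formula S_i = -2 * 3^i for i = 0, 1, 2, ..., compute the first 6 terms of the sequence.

This is a geometric sequence.
i=0: S_0 = -2 * 3^0 = -2
i=1: S_1 = -2 * 3^1 = -6
i=2: S_2 = -2 * 3^2 = -18
i=3: S_3 = -2 * 3^3 = -54
i=4: S_4 = -2 * 3^4 = -162
i=5: S_5 = -2 * 3^5 = -486
The first 6 terms are: [-2, -6, -18, -54, -162, -486]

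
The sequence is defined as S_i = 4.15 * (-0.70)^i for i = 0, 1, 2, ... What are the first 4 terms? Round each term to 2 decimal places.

This is a geometric sequence.
i=0: S_0 = 4.15 * (-0.7)^0 = 4.15
i=1: S_1 = 4.15 * (-0.7)^1 ≈ -2.91
i=2: S_2 = 4.15 * (-0.7)^2 ≈ 2.03
i=3: S_3 = 4.15 * (-0.7)^3 ≈ -1.42
The first 4 terms are: [4.15, -2.91, 2.03, -1.42]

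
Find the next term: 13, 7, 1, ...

Differences: 7 - 13 = -6
This is an arithmetic sequence with common difference d = -6.
Next term = 1 + -6 = -5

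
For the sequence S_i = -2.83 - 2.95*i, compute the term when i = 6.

S_6 = -2.83 + -2.95*6 = -2.83 + -17.7 = -20.53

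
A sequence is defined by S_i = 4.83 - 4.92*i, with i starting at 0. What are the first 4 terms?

This is an arithmetic sequence.
i=0: S_0 = 4.83 + -4.92*0 = 4.83
i=1: S_1 = 4.83 + -4.92*1 = -0.09
i=2: S_2 = 4.83 + -4.92*2 = -5.01
i=3: S_3 = 4.83 + -4.92*3 = -9.93
The first 4 terms are: [4.83, -0.09, -5.01, -9.93]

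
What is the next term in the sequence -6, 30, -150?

Ratios: 30 / -6 = -5.0
This is a geometric sequence with common ratio r = -5.
Next term = -150 * -5 = 750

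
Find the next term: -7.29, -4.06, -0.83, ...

Differences: -4.06 - -7.29 = 3.23
This is an arithmetic sequence with common difference d = 3.23.
Next term = -0.83 + 3.23 = 2.4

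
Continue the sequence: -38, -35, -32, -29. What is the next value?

Differences: -35 - -38 = 3
This is an arithmetic sequence with common difference d = 3.
Next term = -29 + 3 = -26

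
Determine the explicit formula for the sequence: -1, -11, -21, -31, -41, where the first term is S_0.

Check differences: -11 - -1 = -10
-21 - -11 = -10
Common difference d = -10.
First term a = -1.
Formula: S_i = -1 - 10*i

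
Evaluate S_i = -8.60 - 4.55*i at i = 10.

S_10 = -8.6 + -4.55*10 = -8.6 + -45.5 = -54.1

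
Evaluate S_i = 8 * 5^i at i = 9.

S_9 = 8 * 5^9 = 8 * 1953125 = 15625000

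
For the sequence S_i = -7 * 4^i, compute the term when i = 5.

S_5 = -7 * 4^5 = -7 * 1024 = -7168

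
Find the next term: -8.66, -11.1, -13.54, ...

Differences: -11.1 - -8.66 = -2.44
This is an arithmetic sequence with common difference d = -2.44.
Next term = -13.54 + -2.44 = -15.98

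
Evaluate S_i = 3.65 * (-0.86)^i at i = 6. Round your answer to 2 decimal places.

S_6 = 3.65 * (-0.86)^6 ≈ 3.65 * 0.4046 ≈ 1.48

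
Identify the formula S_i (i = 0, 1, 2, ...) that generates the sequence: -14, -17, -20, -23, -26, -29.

Check differences: -17 - -14 = -3
-20 - -17 = -3
Common difference d = -3.
First term a = -14.
Formula: S_i = -14 - 3*i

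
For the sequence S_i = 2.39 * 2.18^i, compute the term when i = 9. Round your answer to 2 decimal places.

S_9 = 2.39 * 2.18^9 ≈ 2.39 * 1112.0094 ≈ 2657.7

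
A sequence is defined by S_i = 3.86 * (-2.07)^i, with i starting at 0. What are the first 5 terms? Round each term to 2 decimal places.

This is a geometric sequence.
i=0: S_0 = 3.86 * (-2.07)^0 = 3.86
i=1: S_1 = 3.86 * (-2.07)^1 ≈ -7.99
i=2: S_2 = 3.86 * (-2.07)^2 ≈ 16.54
i=3: S_3 = 3.86 * (-2.07)^3 ≈ -34.24
i=4: S_4 = 3.86 * (-2.07)^4 ≈ 70.87
The first 5 terms are: [3.86, -7.99, 16.54, -34.24, 70.87]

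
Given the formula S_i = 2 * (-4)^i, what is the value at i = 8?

S_8 = 2 * (-4)^8 = 2 * 65536 = 131072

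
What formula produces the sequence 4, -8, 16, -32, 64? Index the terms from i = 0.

Check ratios: -8 / 4 = -2.0
Common ratio r = -2.
First term a = 4.
Formula: S_i = 4 * (-2)^i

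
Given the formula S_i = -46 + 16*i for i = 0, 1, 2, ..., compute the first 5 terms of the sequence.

This is an arithmetic sequence.
i=0: S_0 = -46 + 16*0 = -46
i=1: S_1 = -46 + 16*1 = -30
i=2: S_2 = -46 + 16*2 = -14
i=3: S_3 = -46 + 16*3 = 2
i=4: S_4 = -46 + 16*4 = 18
The first 5 terms are: [-46, -30, -14, 2, 18]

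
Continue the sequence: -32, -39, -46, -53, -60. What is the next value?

Differences: -39 - -32 = -7
This is an arithmetic sequence with common difference d = -7.
Next term = -60 + -7 = -67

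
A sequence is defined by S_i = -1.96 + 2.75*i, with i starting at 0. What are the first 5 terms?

This is an arithmetic sequence.
i=0: S_0 = -1.96 + 2.75*0 = -1.96
i=1: S_1 = -1.96 + 2.75*1 = 0.79
i=2: S_2 = -1.96 + 2.75*2 = 3.54
i=3: S_3 = -1.96 + 2.75*3 = 6.29
i=4: S_4 = -1.96 + 2.75*4 = 9.04
The first 5 terms are: [-1.96, 0.79, 3.54, 6.29, 9.04]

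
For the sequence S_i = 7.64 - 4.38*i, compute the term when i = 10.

S_10 = 7.64 + -4.38*10 = 7.64 + -43.8 = -36.16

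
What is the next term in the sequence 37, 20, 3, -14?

Differences: 20 - 37 = -17
This is an arithmetic sequence with common difference d = -17.
Next term = -14 + -17 = -31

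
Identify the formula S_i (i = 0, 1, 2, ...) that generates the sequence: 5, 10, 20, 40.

Check ratios: 10 / 5 = 2.0
Common ratio r = 2.
First term a = 5.
Formula: S_i = 5 * 2^i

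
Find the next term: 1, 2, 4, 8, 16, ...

Ratios: 2 / 1 = 2.0
This is a geometric sequence with common ratio r = 2.
Next term = 16 * 2 = 32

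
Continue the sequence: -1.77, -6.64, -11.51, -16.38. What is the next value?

Differences: -6.64 - -1.77 = -4.87
This is an arithmetic sequence with common difference d = -4.87.
Next term = -16.38 + -4.87 = -21.25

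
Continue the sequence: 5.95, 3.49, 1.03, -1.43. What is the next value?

Differences: 3.49 - 5.95 = -2.46
This is an arithmetic sequence with common difference d = -2.46.
Next term = -1.43 + -2.46 = -3.89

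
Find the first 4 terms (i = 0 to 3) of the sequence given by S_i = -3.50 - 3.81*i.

This is an arithmetic sequence.
i=0: S_0 = -3.5 + -3.81*0 = -3.5
i=1: S_1 = -3.5 + -3.81*1 = -7.31
i=2: S_2 = -3.5 + -3.81*2 = -11.12
i=3: S_3 = -3.5 + -3.81*3 = -14.93
The first 4 terms are: [-3.5, -7.31, -11.12, -14.93]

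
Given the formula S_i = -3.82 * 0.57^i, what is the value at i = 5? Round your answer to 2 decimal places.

S_5 = -3.82 * 0.57^5 ≈ -3.82 * 0.0602 ≈ -0.23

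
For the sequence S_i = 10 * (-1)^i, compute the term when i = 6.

S_6 = 10 * (-1)^6 = 10 * 1 = 10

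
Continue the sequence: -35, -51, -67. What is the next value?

Differences: -51 - -35 = -16
This is an arithmetic sequence with common difference d = -16.
Next term = -67 + -16 = -83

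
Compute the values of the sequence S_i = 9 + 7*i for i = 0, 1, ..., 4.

This is an arithmetic sequence.
i=0: S_0 = 9 + 7*0 = 9
i=1: S_1 = 9 + 7*1 = 16
i=2: S_2 = 9 + 7*2 = 23
i=3: S_3 = 9 + 7*3 = 30
i=4: S_4 = 9 + 7*4 = 37
The first 5 terms are: [9, 16, 23, 30, 37]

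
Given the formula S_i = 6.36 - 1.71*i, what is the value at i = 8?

S_8 = 6.36 + -1.71*8 = 6.36 + -13.68 = -7.32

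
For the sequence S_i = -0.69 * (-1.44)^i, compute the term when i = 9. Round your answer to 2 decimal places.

S_9 = -0.69 * (-1.44)^9 ≈ -0.69 * -26.6233 ≈ 18.37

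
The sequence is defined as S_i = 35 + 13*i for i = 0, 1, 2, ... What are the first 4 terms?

This is an arithmetic sequence.
i=0: S_0 = 35 + 13*0 = 35
i=1: S_1 = 35 + 13*1 = 48
i=2: S_2 = 35 + 13*2 = 61
i=3: S_3 = 35 + 13*3 = 74
The first 4 terms are: [35, 48, 61, 74]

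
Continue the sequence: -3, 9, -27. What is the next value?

Ratios: 9 / -3 = -3.0
This is a geometric sequence with common ratio r = -3.
Next term = -27 * -3 = 81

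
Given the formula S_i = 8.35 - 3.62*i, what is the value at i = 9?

S_9 = 8.35 + -3.62*9 = 8.35 + -32.58 = -24.23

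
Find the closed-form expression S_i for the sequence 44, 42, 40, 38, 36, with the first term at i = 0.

Check differences: 42 - 44 = -2
40 - 42 = -2
Common difference d = -2.
First term a = 44.
Formula: S_i = 44 - 2*i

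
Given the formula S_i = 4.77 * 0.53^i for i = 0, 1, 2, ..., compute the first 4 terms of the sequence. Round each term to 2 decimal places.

This is a geometric sequence.
i=0: S_0 = 4.77 * 0.53^0 = 4.77
i=1: S_1 = 4.77 * 0.53^1 ≈ 2.53
i=2: S_2 = 4.77 * 0.53^2 ≈ 1.34
i=3: S_3 = 4.77 * 0.53^3 ≈ 0.71
The first 4 terms are: [4.77, 2.53, 1.34, 0.71]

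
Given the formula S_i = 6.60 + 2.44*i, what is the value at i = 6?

S_6 = 6.6 + 2.44*6 = 6.6 + 14.64 = 21.24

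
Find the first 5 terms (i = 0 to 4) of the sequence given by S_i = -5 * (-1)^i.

This is a geometric sequence.
i=0: S_0 = -5 * (-1)^0 = -5
i=1: S_1 = -5 * (-1)^1 = 5
i=2: S_2 = -5 * (-1)^2 = -5
i=3: S_3 = -5 * (-1)^3 = 5
i=4: S_4 = -5 * (-1)^4 = -5
The first 5 terms are: [-5, 5, -5, 5, -5]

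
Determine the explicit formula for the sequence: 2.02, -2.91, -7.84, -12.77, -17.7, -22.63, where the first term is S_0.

Check differences: -2.91 - 2.02 = -4.93
-7.84 - -2.91 = -4.93
Common difference d = -4.93.
First term a = 2.02.
Formula: S_i = 2.02 - 4.93*i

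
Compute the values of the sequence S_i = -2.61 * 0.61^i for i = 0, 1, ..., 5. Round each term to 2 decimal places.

This is a geometric sequence.
i=0: S_0 = -2.61 * 0.61^0 = -2.61
i=1: S_1 = -2.61 * 0.61^1 ≈ -1.59
i=2: S_2 = -2.61 * 0.61^2 ≈ -0.97
i=3: S_3 = -2.61 * 0.61^3 ≈ -0.59
i=4: S_4 = -2.61 * 0.61^4 ≈ -0.36
i=5: S_5 = -2.61 * 0.61^5 ≈ -0.22
The first 6 terms are: [-2.61, -1.59, -0.97, -0.59, -0.36, -0.22]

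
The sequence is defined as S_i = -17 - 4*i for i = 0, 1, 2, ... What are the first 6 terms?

This is an arithmetic sequence.
i=0: S_0 = -17 + -4*0 = -17
i=1: S_1 = -17 + -4*1 = -21
i=2: S_2 = -17 + -4*2 = -25
i=3: S_3 = -17 + -4*3 = -29
i=4: S_4 = -17 + -4*4 = -33
i=5: S_5 = -17 + -4*5 = -37
The first 6 terms are: [-17, -21, -25, -29, -33, -37]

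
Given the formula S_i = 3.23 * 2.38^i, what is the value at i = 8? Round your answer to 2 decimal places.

S_8 = 3.23 * 2.38^8 ≈ 3.23 * 1029.4746 ≈ 3325.2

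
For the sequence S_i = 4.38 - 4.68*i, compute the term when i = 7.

S_7 = 4.38 + -4.68*7 = 4.38 + -32.76 = -28.38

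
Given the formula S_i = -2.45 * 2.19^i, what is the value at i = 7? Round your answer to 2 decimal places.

S_7 = -2.45 * 2.19^7 ≈ -2.45 * 241.6066 ≈ -591.94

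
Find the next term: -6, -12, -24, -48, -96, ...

Ratios: -12 / -6 = 2.0
This is a geometric sequence with common ratio r = 2.
Next term = -96 * 2 = -192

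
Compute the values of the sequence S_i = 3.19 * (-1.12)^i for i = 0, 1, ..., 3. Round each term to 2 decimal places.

This is a geometric sequence.
i=0: S_0 = 3.19 * (-1.12)^0 = 3.19
i=1: S_1 = 3.19 * (-1.12)^1 ≈ -3.57
i=2: S_2 = 3.19 * (-1.12)^2 ≈ 4.0
i=3: S_3 = 3.19 * (-1.12)^3 ≈ -4.48
The first 4 terms are: [3.19, -3.57, 4.0, -4.48]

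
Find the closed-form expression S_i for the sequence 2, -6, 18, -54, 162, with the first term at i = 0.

Check ratios: -6 / 2 = -3.0
Common ratio r = -3.
First term a = 2.
Formula: S_i = 2 * (-3)^i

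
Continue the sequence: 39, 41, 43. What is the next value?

Differences: 41 - 39 = 2
This is an arithmetic sequence with common difference d = 2.
Next term = 43 + 2 = 45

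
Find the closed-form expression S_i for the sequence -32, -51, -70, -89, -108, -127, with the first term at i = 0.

Check differences: -51 - -32 = -19
-70 - -51 = -19
Common difference d = -19.
First term a = -32.
Formula: S_i = -32 - 19*i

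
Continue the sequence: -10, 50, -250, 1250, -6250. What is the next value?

Ratios: 50 / -10 = -5.0
This is a geometric sequence with common ratio r = -5.
Next term = -6250 * -5 = 31250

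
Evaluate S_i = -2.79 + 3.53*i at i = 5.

S_5 = -2.79 + 3.53*5 = -2.79 + 17.65 = 14.86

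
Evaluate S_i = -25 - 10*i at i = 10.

S_10 = -25 + -10*10 = -25 + -100 = -125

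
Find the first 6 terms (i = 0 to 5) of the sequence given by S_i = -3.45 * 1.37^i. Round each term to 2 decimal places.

This is a geometric sequence.
i=0: S_0 = -3.45 * 1.37^0 = -3.45
i=1: S_1 = -3.45 * 1.37^1 ≈ -4.73
i=2: S_2 = -3.45 * 1.37^2 ≈ -6.48
i=3: S_3 = -3.45 * 1.37^3 ≈ -8.87
i=4: S_4 = -3.45 * 1.37^4 ≈ -12.15
i=5: S_5 = -3.45 * 1.37^5 ≈ -16.65
The first 6 terms are: [-3.45, -4.73, -6.48, -8.87, -12.15, -16.65]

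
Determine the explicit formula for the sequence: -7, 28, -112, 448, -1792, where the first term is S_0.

Check ratios: 28 / -7 = -4.0
Common ratio r = -4.
First term a = -7.
Formula: S_i = -7 * (-4)^i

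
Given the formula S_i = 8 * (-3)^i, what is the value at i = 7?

S_7 = 8 * (-3)^7 = 8 * -2187 = -17496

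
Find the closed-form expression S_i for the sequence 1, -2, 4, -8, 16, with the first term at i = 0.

Check ratios: -2 / 1 = -2.0
Common ratio r = -2.
First term a = 1.
Formula: S_i = 1 * (-2)^i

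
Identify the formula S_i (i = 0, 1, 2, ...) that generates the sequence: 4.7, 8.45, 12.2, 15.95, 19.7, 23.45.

Check differences: 8.45 - 4.7 = 3.75
12.2 - 8.45 = 3.75
Common difference d = 3.75.
First term a = 4.7.
Formula: S_i = 4.70 + 3.75*i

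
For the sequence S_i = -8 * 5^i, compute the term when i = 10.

S_10 = -8 * 5^10 = -8 * 9765625 = -78125000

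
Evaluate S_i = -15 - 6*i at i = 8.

S_8 = -15 + -6*8 = -15 + -48 = -63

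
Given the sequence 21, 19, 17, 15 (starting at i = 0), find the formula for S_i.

Check differences: 19 - 21 = -2
17 - 19 = -2
Common difference d = -2.
First term a = 21.
Formula: S_i = 21 - 2*i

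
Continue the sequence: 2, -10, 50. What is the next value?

Ratios: -10 / 2 = -5.0
This is a geometric sequence with common ratio r = -5.
Next term = 50 * -5 = -250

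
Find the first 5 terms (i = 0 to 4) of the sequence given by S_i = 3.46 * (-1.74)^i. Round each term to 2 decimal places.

This is a geometric sequence.
i=0: S_0 = 3.46 * (-1.74)^0 = 3.46
i=1: S_1 = 3.46 * (-1.74)^1 ≈ -6.02
i=2: S_2 = 3.46 * (-1.74)^2 ≈ 10.48
i=3: S_3 = 3.46 * (-1.74)^3 ≈ -18.23
i=4: S_4 = 3.46 * (-1.74)^4 ≈ 31.72
The first 5 terms are: [3.46, -6.02, 10.48, -18.23, 31.72]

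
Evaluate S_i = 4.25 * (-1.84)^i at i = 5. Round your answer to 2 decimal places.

S_5 = 4.25 * (-1.84)^5 ≈ 4.25 * -21.0906 ≈ -89.64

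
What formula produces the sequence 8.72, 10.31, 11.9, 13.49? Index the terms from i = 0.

Check differences: 10.31 - 8.72 = 1.59
11.9 - 10.31 = 1.59
Common difference d = 1.59.
First term a = 8.72.
Formula: S_i = 8.72 + 1.59*i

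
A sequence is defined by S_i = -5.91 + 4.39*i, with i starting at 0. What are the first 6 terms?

This is an arithmetic sequence.
i=0: S_0 = -5.91 + 4.39*0 = -5.91
i=1: S_1 = -5.91 + 4.39*1 = -1.52
i=2: S_2 = -5.91 + 4.39*2 = 2.87
i=3: S_3 = -5.91 + 4.39*3 = 7.26
i=4: S_4 = -5.91 + 4.39*4 = 11.65
i=5: S_5 = -5.91 + 4.39*5 = 16.04
The first 6 terms are: [-5.91, -1.52, 2.87, 7.26, 11.65, 16.04]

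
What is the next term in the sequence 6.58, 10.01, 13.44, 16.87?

Differences: 10.01 - 6.58 = 3.43
This is an arithmetic sequence with common difference d = 3.43.
Next term = 16.87 + 3.43 = 20.3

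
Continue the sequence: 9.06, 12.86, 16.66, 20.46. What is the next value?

Differences: 12.86 - 9.06 = 3.8
This is an arithmetic sequence with common difference d = 3.8.
Next term = 20.46 + 3.8 = 24.26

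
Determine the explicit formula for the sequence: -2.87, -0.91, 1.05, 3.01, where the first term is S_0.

Check differences: -0.91 - -2.87 = 1.96
1.05 - -0.91 = 1.96
Common difference d = 1.96.
First term a = -2.87.
Formula: S_i = -2.87 + 1.96*i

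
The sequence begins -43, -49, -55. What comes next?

Differences: -49 - -43 = -6
This is an arithmetic sequence with common difference d = -6.
Next term = -55 + -6 = -61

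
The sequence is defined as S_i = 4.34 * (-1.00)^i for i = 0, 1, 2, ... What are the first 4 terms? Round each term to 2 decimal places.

This is a geometric sequence.
i=0: S_0 = 4.34 * (-1.0)^0 = 4.34
i=1: S_1 = 4.34 * (-1.0)^1 = -4.34
i=2: S_2 = 4.34 * (-1.0)^2 = 4.34
i=3: S_3 = 4.34 * (-1.0)^3 = -4.34
The first 4 terms are: [4.34, -4.34, 4.34, -4.34]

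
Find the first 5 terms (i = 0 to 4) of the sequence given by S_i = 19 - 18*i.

This is an arithmetic sequence.
i=0: S_0 = 19 + -18*0 = 19
i=1: S_1 = 19 + -18*1 = 1
i=2: S_2 = 19 + -18*2 = -17
i=3: S_3 = 19 + -18*3 = -35
i=4: S_4 = 19 + -18*4 = -53
The first 5 terms are: [19, 1, -17, -35, -53]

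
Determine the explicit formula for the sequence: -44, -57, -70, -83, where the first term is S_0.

Check differences: -57 - -44 = -13
-70 - -57 = -13
Common difference d = -13.
First term a = -44.
Formula: S_i = -44 - 13*i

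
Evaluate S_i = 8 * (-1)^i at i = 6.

S_6 = 8 * (-1)^6 = 8 * 1 = 8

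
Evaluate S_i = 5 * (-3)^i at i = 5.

S_5 = 5 * (-3)^5 = 5 * -243 = -1215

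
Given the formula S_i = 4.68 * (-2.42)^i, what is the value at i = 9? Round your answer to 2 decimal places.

S_9 = 4.68 * (-2.42)^9 ≈ 4.68 * -2846.6777 ≈ -13322.45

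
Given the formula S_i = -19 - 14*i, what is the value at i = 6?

S_6 = -19 + -14*6 = -19 + -84 = -103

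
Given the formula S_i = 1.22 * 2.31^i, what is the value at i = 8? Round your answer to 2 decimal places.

S_8 = 1.22 * 2.31^8 ≈ 1.22 * 810.7666 ≈ 989.14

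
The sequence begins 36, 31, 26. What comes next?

Differences: 31 - 36 = -5
This is an arithmetic sequence with common difference d = -5.
Next term = 26 + -5 = 21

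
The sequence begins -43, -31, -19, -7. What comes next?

Differences: -31 - -43 = 12
This is an arithmetic sequence with common difference d = 12.
Next term = -7 + 12 = 5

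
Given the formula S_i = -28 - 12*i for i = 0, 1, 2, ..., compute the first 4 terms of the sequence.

This is an arithmetic sequence.
i=0: S_0 = -28 + -12*0 = -28
i=1: S_1 = -28 + -12*1 = -40
i=2: S_2 = -28 + -12*2 = -52
i=3: S_3 = -28 + -12*3 = -64
The first 4 terms are: [-28, -40, -52, -64]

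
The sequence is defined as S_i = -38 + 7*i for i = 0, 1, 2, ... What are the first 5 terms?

This is an arithmetic sequence.
i=0: S_0 = -38 + 7*0 = -38
i=1: S_1 = -38 + 7*1 = -31
i=2: S_2 = -38 + 7*2 = -24
i=3: S_3 = -38 + 7*3 = -17
i=4: S_4 = -38 + 7*4 = -10
The first 5 terms are: [-38, -31, -24, -17, -10]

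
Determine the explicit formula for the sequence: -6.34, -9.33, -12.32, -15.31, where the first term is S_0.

Check differences: -9.33 - -6.34 = -2.99
-12.32 - -9.33 = -2.99
Common difference d = -2.99.
First term a = -6.34.
Formula: S_i = -6.34 - 2.99*i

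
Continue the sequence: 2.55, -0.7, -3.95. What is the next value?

Differences: -0.7 - 2.55 = -3.25
This is an arithmetic sequence with common difference d = -3.25.
Next term = -3.95 + -3.25 = -7.2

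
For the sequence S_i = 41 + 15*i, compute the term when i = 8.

S_8 = 41 + 15*8 = 41 + 120 = 161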